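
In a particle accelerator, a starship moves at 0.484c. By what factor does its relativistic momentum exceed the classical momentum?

p_rel = γmv, p_class = mv
Ratio = γ = 1/√(1 - 0.484²)
= 1/√(0.765744) = 1.143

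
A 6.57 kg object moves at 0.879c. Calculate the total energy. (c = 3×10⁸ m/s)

γ = 1/√(1 - 0.879²) = 2.097
mc² = 6.57 × (3×10⁸)² = 5.913×10¹⁷ J
E = γmc² = 2.097 × 5.913×10¹⁷ = 1.240×10¹⁸ J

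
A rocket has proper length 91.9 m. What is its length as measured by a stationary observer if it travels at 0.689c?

Proper length L₀ = 91.9 m
γ = 1/√(1 - 0.689²) = 1.37976
L = L₀/γ = 91.9/1.37976 = 66.61 m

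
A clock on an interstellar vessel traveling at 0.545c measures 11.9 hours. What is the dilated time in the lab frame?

Proper time Δt₀ = 11.9 hours
γ = 1/√(1 - 0.545²) = 1.1927
Δt = γΔt₀ = 1.1927 × 11.9 = 14.19 hours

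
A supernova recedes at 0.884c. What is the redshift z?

β = 0.884
(1+β)/(1-β) = 1.884/0.116 = 16.24
√(16.24) = 4.030
z = 4.030 - 1 = 3.030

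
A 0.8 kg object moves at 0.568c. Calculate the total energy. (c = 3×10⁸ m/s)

γ = 1/√(1 - 0.568²) = 1.215
mc² = 0.8 × (3×10⁸)² = 7.200×10¹⁶ J
E = γmc² = 1.215 × 7.200×10¹⁶ = 8.748×10¹⁶ J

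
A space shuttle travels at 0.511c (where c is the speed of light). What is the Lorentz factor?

v/c = 0.511, so (v/c)² = 0.261121
1 - (v/c)² = 0.738879
γ = 1/√(0.738879) = 1.163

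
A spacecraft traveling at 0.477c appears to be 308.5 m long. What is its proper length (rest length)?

Contracted length L = 308.5 m
γ = 1/√(1 - 0.477²) = 1.1378
L₀ = γL = 1.1378 × 308.5 = 351.0 m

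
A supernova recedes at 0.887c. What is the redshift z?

β = 0.887
(1+β)/(1-β) = 1.887/0.113 = 16.699
√(16.699) = 4.086
z = 4.086 - 1 = 3.086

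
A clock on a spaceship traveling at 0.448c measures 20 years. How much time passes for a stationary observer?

Proper time Δt₀ = 20 years
γ = 1/√(1 - 0.448²) = 1.1185
Δt = γΔt₀ = 1.1185 × 20 = 22.37 years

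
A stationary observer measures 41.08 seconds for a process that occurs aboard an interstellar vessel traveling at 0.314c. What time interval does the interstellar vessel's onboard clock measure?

Dilated time Δt = 41.08 seconds
γ = 1/√(1 - 0.314²) = 1.0533
Δt₀ = Δt/γ = 41.08/1.0533 = 39.00 seconds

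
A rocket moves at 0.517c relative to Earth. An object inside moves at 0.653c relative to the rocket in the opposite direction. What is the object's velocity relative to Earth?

Object's velocity in rocket frame is u' = -0.653c
u = (u' + v)/(1 + u'v/c²) = (v - 0.653)/(1 - 0.653·v/c²)
Numerator: 0.517 - 0.653 = -0.136
Denominator: 1 - 0.337601 = 0.662399
u = -0.136/0.662399 = -0.2053c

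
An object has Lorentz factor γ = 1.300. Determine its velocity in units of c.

From γ = 1/√(1 - v²/c²):
1/γ² = 1/1.300² = 0.5917
v²/c² = 1 - 0.5917 = 0.4083
v/c = √(0.4083) = 0.6390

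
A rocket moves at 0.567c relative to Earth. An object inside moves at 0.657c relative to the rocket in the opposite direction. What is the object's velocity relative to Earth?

Object's velocity in rocket frame is u' = -0.657c
u = (u' + v)/(1 + u'v/c²) = (v - 0.657)/(1 - 0.657·v/c²)
Numerator: 0.567 - 0.657 = -0.09
Denominator: 1 - 0.372519 = 0.627481
u = -0.09/0.627481 = -0.1434c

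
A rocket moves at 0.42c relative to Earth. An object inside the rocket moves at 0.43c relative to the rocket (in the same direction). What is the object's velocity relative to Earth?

u = (u' + v)/(1 + u'v/c²)
Numerator: 0.43 + 0.42 = 0.85
Denominator: 1 + 0.1806 = 1.1806
u = 0.85/1.1806 = 0.7200c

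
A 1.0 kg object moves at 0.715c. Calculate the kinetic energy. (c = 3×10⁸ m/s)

γ = 1/√(1 - 0.715²) = 1.43036
γ - 1 = 0.43036
KE = (γ-1)mc² = 0.43036 × 1.0 × (3×10⁸)² = 3.873×10¹⁶ J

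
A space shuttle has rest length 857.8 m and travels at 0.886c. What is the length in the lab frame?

Proper length L₀ = 857.8 m
γ = 1/√(1 - 0.886²) = 2.157
L = L₀/γ = 857.8/2.157 = 397.7 m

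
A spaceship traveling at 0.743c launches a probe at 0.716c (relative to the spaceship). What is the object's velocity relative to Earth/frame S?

u = (u' + v)/(1 + u'v/c²)
Numerator: 0.716 + 0.743 = 1.459
Denominator: 1 + 0.531988 = 1.531988
u = 1.459/1.531988 = 0.9524c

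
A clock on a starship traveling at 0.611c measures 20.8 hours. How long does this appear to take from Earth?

Proper time Δt₀ = 20.8 hours
γ = 1/√(1 - 0.611²) = 1.263
Δt = γΔt₀ = 1.263 × 20.8 = 26.27 hours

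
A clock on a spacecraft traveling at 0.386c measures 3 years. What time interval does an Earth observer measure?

Proper time Δt₀ = 3 years
γ = 1/√(1 - 0.386²) = 1.084
Δt = γΔt₀ = 1.084 × 3 = 3.252 years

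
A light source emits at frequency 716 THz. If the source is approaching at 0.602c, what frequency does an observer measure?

β = v/c = 0.602
(1+β)/(1-β) = 1.602/0.398 = 4.025
Doppler factor = √(4.025) = 2.006
f_obs = 716 × 2.006 = 1436 THz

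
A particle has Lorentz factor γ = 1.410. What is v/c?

From γ = 1/√(1 - v²/c²):
1/γ² = 1/1.410² = 0.5030
v²/c² = 1 - 0.5030 = 0.4970
v/c = √(0.4970) = 0.7050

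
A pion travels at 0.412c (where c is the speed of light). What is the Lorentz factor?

v/c = 0.412, so (v/c)² = 0.169744
1 - (v/c)² = 0.830256
γ = 1/√(0.830256) = 1.097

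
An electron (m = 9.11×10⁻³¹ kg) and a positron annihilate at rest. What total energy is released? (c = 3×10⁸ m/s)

Both particles have the same rest mass, so total mass = 2m
E = 2m·c² = 2 × 9.11×10⁻³¹ × (3×10⁸)²
= 2 × 9.11×10⁻³¹ × 9×10¹⁶
= 1.640×10⁻¹³ J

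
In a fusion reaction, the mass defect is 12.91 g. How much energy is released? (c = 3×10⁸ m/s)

Convert mass defect: Δm = 12.91 g = 0.01291 kg
E = Δm·c² = 0.01291 × (3×10⁸)²
= 0.01291 × 9×10¹⁶ = 1.162×10¹⁵ J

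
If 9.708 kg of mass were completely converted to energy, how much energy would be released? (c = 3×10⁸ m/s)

Using E = mc²:
c² = (3×10⁸)² = 9×10¹⁶ m²/s²
E = 9.708 × 9×10¹⁶ = 8.737×10¹⁷ J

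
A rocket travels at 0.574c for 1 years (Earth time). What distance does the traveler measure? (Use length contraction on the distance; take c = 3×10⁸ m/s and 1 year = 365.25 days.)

Earth distance: d = v × t = 0.574c × 1 yr = 5.434×10¹⁵ m
γ = 1.221
d' = d/γ = 5.434×10¹⁵/1.221 = 4.450×10¹⁵ m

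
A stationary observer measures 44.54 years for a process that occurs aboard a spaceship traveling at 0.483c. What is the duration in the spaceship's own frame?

Dilated time Δt = 44.54 years
γ = 1/√(1 - 0.483²) = 1.142
Δt₀ = Δt/γ = 44.54/1.142 = 39.00 years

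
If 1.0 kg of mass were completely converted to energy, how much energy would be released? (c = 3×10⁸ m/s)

Using E = mc²:
c² = (3×10⁸)² = 9×10¹⁶ m²/s²
E = 1.0 × 9×10¹⁶ = 9.000×10¹⁶ J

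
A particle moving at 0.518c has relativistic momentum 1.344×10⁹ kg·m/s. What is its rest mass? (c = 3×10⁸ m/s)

γ = 1/√(1 - 0.518²) = 1.169
v = 0.518 × 3×10⁸ = 1.554×10⁸ m/s
m = p/(γv) = 1.344×10⁹/(1.169 × 1.554×10⁸) = 7.398 kg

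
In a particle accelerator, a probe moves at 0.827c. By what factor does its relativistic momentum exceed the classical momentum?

p_rel = γmv, p_class = mv
Ratio = γ = 1/√(1 - 0.827²)
= 1/√(0.316071) = 1.779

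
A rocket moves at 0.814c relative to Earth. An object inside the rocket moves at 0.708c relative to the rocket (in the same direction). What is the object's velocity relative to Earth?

u = (u' + v)/(1 + u'v/c²)
Numerator: 0.708 + 0.814 = 1.522
Denominator: 1 + 0.576312 = 1.576312
u = 1.522/1.576312 = 0.9655c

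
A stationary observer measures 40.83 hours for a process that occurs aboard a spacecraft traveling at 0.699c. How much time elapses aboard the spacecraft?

Dilated time Δt = 40.83 hours
γ = 1/√(1 - 0.699²) = 1.3984
Δt₀ = Δt/γ = 40.83/1.3984 = 29.20 hours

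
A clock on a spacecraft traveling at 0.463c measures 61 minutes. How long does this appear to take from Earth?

Proper time Δt₀ = 61 minutes
γ = 1/√(1 - 0.463²) = 1.1282
Δt = γΔt₀ = 1.1282 × 61 = 68.82 minutes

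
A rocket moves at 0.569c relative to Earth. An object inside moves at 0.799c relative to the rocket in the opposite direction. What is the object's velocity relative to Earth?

Object's velocity in rocket frame is u' = -0.799c
u = (u' + v)/(1 + u'v/c²) = (v - 0.799)/(1 - 0.799·v/c²)
Numerator: 0.569 - 0.799 = -0.23
Denominator: 1 - 0.454631 = 0.545369
u = -0.23/0.545369 = -0.4217c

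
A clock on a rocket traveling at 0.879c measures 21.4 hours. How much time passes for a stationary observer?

Proper time Δt₀ = 21.4 hours
γ = 1/√(1 - 0.879²) = 2.097
Δt = γΔt₀ = 2.097 × 21.4 = 44.88 hours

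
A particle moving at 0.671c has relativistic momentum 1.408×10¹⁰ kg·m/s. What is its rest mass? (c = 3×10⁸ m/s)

γ = 1/√(1 - 0.671²) = 1.3487
v = 0.671 × 3×10⁸ = 2.013×10⁸ m/s
m = p/(γv) = 1.408×10¹⁰/(1.3487 × 2.013×10⁸) = 51.86 kg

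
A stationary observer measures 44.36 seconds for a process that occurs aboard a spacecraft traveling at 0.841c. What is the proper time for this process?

Dilated time Δt = 44.36 seconds
γ = 1/√(1 - 0.841²) = 1.848
Δt₀ = Δt/γ = 44.36/1.848 = 24.00 seconds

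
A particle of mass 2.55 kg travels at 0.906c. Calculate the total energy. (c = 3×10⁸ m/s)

γ = 1/√(1 - 0.906²) = 2.3625
mc² = 2.55 × (3×10⁸)² = 2.295×10¹⁷ J
E = γmc² = 2.3625 × 2.295×10¹⁷ = 5.422×10¹⁷ J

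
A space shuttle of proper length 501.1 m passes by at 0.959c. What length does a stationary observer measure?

Proper length L₀ = 501.1 m
γ = 1/√(1 - 0.959²) = 3.529
L = L₀/γ = 501.1/3.529 = 142.0 m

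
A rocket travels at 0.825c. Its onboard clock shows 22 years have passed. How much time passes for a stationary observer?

Proper time Δt₀ = 22 years
γ = 1/√(1 - 0.825²) = 1.7695
Δt = γΔt₀ = 1.7695 × 22 = 38.93 years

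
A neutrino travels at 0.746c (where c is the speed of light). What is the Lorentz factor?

v/c = 0.746, so (v/c)² = 0.556516
1 - (v/c)² = 0.443484
γ = 1/√(0.443484) = 1.502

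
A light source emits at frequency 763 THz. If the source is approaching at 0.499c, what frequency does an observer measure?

β = v/c = 0.499
(1+β)/(1-β) = 1.499/0.501 = 2.992
Doppler factor = √(2.992) = 1.730
f_obs = 763 × 1.730 = 1320 THz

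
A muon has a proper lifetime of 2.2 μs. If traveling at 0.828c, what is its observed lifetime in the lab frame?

Proper lifetime τ₀ = 2.2 μs
γ = 1/√(1 - 0.828²) = 1.783
τ = γτ₀ = 1.783 × 2.2 μs = 3.923 μs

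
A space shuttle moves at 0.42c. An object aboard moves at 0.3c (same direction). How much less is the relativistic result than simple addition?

Classical: u' + v = 0.3 + 0.42 = 0.72c
Relativistic: u = (0.3 + 0.42)/(1 + 0.126) = 0.72/1.126 = 0.63943c
Difference: 0.72 - 0.63943 = 0.08057c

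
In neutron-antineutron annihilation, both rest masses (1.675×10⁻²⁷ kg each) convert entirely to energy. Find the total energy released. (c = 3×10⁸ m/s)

Both particles have the same rest mass, so total mass = 2m
E = 2m·c² = 2 × 1.675×10⁻²⁷ × (3×10⁸)²
= 2 × 1.675×10⁻²⁷ × 9×10¹⁶
= 3.015×10⁻¹⁰ J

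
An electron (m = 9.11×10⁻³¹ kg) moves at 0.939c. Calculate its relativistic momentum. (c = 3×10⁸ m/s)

γ = 1/√(1 - 0.939²) = 2.9077
v = 0.939 × 3×10⁸ = 2.817×10⁸ m/s
p = γmv = 2.9077 × 9.11×10⁻³¹ × 2.817×10⁸ = 7.462×10⁻²² kg·m/s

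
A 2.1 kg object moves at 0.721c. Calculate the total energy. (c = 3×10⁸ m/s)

γ = 1/√(1 - 0.721²) = 1.44314
mc² = 2.1 × (3×10⁸)² = 1.890×10¹⁷ J
E = γmc² = 1.44314 × 1.890×10¹⁷ = 2.728×10¹⁷ J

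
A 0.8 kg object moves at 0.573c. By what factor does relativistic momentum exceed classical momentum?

p_rel = γmv, p_class = mv
Ratio = γ = 1/√(1 - 0.573²) = 1.220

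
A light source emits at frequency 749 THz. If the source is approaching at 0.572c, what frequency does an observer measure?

β = v/c = 0.572
(1+β)/(1-β) = 1.572/0.428 = 3.6729
Doppler factor = √(3.6729) = 1.916
f_obs = 749 × 1.916 = 1435 THz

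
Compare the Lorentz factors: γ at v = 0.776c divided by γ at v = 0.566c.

γ₁ = 1/√(1 - 0.776²) = 1.585
γ₂ = 1/√(1 - 0.566²) = 1.213
γ₁/γ₂ = 1.585/1.213 = 1.307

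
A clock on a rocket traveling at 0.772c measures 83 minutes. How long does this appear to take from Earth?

Proper time Δt₀ = 83 minutes
γ = 1/√(1 - 0.772²) = 1.573
Δt = γΔt₀ = 1.573 × 83 = 130.6 minutes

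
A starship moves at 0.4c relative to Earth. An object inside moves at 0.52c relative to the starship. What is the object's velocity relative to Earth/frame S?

u = (u' + v)/(1 + u'v/c²)
Numerator: 0.52 + 0.4 = 0.92
Denominator: 1 + 0.208 = 1.208
u = 0.92/1.208 = 0.7616c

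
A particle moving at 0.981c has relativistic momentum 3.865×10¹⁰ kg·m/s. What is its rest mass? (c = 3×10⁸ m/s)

γ = 1/√(1 - 0.981²) = 5.154
v = 0.981 × 3×10⁸ = 2.943×10⁸ m/s
m = p/(γv) = 3.865×10¹⁰/(5.154 × 2.943×10⁸) = 25.48 kg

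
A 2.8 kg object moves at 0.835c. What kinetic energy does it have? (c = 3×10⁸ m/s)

γ = 1/√(1 - 0.835²) = 1.8174
γ - 1 = 0.8174
KE = (γ-1)mc² = 0.8174 × 2.8 × (3×10⁸)² = 2.060×10¹⁷ J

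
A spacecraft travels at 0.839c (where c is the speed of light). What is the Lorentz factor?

v/c = 0.839, so (v/c)² = 0.703921
1 - (v/c)² = 0.296079
γ = 1/√(0.296079) = 1.838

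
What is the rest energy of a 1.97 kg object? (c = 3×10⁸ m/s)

c² = (3×10⁸)² = 9.000×10¹⁶ m²/s²
E₀ = mc² = 1.97 × 9.000×10¹⁶ = 1.773×10¹⁷ J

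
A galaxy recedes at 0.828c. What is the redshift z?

β = 0.828
(1+β)/(1-β) = 1.828/0.172 = 10.63
√(10.63) = 3.260
z = 3.260 - 1 = 2.260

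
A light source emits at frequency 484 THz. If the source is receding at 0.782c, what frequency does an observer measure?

β = v/c = 0.782
(1-β)/(1+β) = 0.218/1.782 = 0.12233
Doppler factor = √(0.12233) = 0.3498
f_obs = 484 × 0.3498 = 169.3 THz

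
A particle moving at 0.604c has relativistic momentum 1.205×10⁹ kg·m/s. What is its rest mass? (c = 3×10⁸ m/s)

γ = 1/√(1 - 0.604²) = 1.2547
v = 0.604 × 3×10⁸ = 1.812×10⁸ m/s
m = p/(γv) = 1.205×10⁹/(1.2547 × 1.812×10⁸) = 5.300 kg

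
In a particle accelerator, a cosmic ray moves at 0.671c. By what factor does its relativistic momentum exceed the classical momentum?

p_rel = γmv, p_class = mv
Ratio = γ = 1/√(1 - 0.671²)
= 1/√(0.549759) = 1.349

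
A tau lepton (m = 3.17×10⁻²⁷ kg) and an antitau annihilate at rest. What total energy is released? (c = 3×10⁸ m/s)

Both particles have the same rest mass, so total mass = 2m
E = 2m·c² = 2 × 3.17×10⁻²⁷ × (3×10⁸)²
= 2 × 3.17×10⁻²⁷ × 9×10¹⁶
= 5.706×10⁻¹⁰ J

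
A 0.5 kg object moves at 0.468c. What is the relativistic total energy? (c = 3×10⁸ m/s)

γ = 1/√(1 - 0.468²) = 1.1316
mc² = 0.5 × (3×10⁸)² = 4.500×10¹⁶ J
E = γmc² = 1.1316 × 4.500×10¹⁶ = 5.092×10¹⁶ J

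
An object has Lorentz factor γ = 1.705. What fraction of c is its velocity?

From γ = 1/√(1 - v²/c²):
1/γ² = 1/1.705² = 0.3440
v²/c² = 1 - 0.3440 = 0.6560
v/c = √(0.6560) = 0.8099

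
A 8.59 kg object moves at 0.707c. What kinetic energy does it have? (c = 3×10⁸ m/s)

γ = 1/√(1 - 0.707²) = 1.414
γ - 1 = 0.4140
KE = (γ-1)mc² = 0.4140 × 8.59 × (3×10⁸)² = 3.201×10¹⁷ J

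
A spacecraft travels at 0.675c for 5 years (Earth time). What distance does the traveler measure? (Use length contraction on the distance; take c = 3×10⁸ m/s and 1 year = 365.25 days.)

Earth distance: d = v × t = 0.675c × 5 yr = 3.19521×10¹⁶ m
γ = 1.35535
d' = d/γ = 3.19521×10¹⁶/1.35535 = 2.357×10¹⁶ m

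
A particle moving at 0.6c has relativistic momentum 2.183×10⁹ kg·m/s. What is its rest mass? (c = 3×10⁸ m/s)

γ = 1/√(1 - 0.6²) = 1.250
v = 0.6 × 3×10⁸ = 1.800×10⁸ m/s
m = p/(γv) = 2.183×10⁹/(1.250 × 1.800×10⁸) = 9.702 kg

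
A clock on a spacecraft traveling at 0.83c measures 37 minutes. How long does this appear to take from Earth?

Proper time Δt₀ = 37 minutes
γ = 1/√(1 - 0.83²) = 1.793
Δt = γΔt₀ = 1.793 × 37 = 66.34 minutes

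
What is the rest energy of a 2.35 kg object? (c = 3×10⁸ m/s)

c² = (3×10⁸)² = 9.000×10¹⁶ m²/s²
E₀ = mc² = 2.35 × 9.000×10¹⁶ = 2.115×10¹⁷ J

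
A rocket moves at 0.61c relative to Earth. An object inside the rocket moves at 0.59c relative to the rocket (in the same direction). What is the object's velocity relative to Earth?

u = (u' + v)/(1 + u'v/c²)
Numerator: 0.59 + 0.61 = 1.2
Denominator: 1 + 0.3599 = 1.3599
u = 1.2/1.3599 = 0.8824c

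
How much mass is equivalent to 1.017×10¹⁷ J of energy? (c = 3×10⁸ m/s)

From E = mc², we get m = E/c²
c² = (3×10⁸)² = 9×10¹⁶ m²/s²
m = 1.017×10¹⁷ / 9×10¹⁶ = 1.130 kg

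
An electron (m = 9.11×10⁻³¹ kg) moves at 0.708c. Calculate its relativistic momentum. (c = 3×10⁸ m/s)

γ = 1/√(1 - 0.708²) = 1.416
v = 0.708 × 3×10⁸ = 2.124×10⁸ m/s
p = γmv = 1.416 × 9.11×10⁻³¹ × 2.124×10⁸ = 2.740×10⁻²² kg·m/s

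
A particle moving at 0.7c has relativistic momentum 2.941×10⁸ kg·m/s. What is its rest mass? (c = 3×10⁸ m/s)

γ = 1/√(1 - 0.7²) = 1.400
v = 0.7 × 3×10⁸ = 2.100×10⁸ m/s
m = p/(γv) = 2.941×10⁸/(1.400 × 2.100×10⁸) = 1.000 kg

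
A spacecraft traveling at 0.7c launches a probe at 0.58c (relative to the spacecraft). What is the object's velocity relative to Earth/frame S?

u = (u' + v)/(1 + u'v/c²)
Numerator: 0.58 + 0.7 = 1.28
Denominator: 1 + 0.406 = 1.406
u = 1.28/1.406 = 0.9104c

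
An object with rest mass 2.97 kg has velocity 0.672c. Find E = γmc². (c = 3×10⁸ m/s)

γ = 1/√(1 - 0.672²) = 1.350
mc² = 2.97 × (3×10⁸)² = 2.673×10¹⁷ J
E = γmc² = 1.350 × 2.673×10¹⁷ = 3.609×10¹⁷ J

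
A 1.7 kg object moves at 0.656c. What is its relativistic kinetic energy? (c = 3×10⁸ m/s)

γ = 1/√(1 - 0.656²) = 1.3249
γ - 1 = 0.3249
KE = (γ-1)mc² = 0.3249 × 1.7 × (3×10⁸)² = 4.971×10¹⁶ J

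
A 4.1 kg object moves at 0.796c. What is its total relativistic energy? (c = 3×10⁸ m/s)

γ = 1/√(1 - 0.796²) = 1.652
mc² = 4.1 × (3×10⁸)² = 3.690×10¹⁷ J
E = γmc² = 1.652 × 3.690×10¹⁷ = 6.096×10¹⁷ J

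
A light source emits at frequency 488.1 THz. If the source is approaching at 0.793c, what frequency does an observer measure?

β = v/c = 0.793
(1+β)/(1-β) = 1.793/0.207 = 8.662
Doppler factor = √(8.662) = 2.9431
f_obs = 488.1 × 2.9431 = 1437 THz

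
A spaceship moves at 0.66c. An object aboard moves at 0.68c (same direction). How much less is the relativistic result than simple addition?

Classical: u' + v = 0.68 + 0.66 = 1.34c
Relativistic: u = (0.68 + 0.66)/(1 + 0.4488) = 1.34/1.4488 = 0.9249c
Difference: 1.34 - 0.9249 = 0.4151c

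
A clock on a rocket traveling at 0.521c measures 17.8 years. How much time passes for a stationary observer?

Proper time Δt₀ = 17.8 years
γ = 1/√(1 - 0.521²) = 1.1716
Δt = γΔt₀ = 1.1716 × 17.8 = 20.85 years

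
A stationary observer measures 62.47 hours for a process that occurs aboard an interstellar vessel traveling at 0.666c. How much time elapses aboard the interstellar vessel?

Dilated time Δt = 62.47 hours
γ = 1/√(1 - 0.666²) = 1.3406
Δt₀ = Δt/γ = 62.47/1.3406 = 46.60 hours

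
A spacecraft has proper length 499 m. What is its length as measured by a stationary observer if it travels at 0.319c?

Proper length L₀ = 499 m
γ = 1/√(1 - 0.319²) = 1.0551
L = L₀/γ = 499/1.0551 = 472.9 m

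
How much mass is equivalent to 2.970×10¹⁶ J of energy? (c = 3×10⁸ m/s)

From E = mc², we get m = E/c²
c² = (3×10⁸)² = 9×10¹⁶ m²/s²
m = 2.970×10¹⁶ / 9×10¹⁶ = 0.3300 kg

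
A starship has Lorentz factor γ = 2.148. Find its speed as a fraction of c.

From γ = 1/√(1 - v²/c²):
1/γ² = 1/2.148² = 0.2167
v²/c² = 1 - 0.2167 = 0.7833
v/c = √(0.7833) = 0.8850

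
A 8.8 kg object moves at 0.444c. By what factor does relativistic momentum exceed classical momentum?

p_rel = γmv, p_class = mv
Ratio = γ = 1/√(1 - 0.444²) = 1.116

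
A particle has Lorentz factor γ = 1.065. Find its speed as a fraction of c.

From γ = 1/√(1 - v²/c²):
1/γ² = 1/1.065² = 0.88166
v²/c² = 1 - 0.88166 = 0.11834
v/c = √(0.11834) = 0.3440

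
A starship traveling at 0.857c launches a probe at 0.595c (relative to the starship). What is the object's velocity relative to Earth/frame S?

u = (u' + v)/(1 + u'v/c²)
Numerator: 0.595 + 0.857 = 1.452
Denominator: 1 + 0.509915 = 1.509915
u = 1.452/1.509915 = 0.9616c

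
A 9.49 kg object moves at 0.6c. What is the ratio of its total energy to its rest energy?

E = γmc², E₀ = mc²
E/E₀ = γ = 1/√(1 - 0.6²) = 1.250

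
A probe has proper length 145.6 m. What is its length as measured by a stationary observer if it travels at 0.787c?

Proper length L₀ = 145.6 m
γ = 1/√(1 - 0.787²) = 1.6209
L = L₀/γ = 145.6/1.6209 = 89.83 m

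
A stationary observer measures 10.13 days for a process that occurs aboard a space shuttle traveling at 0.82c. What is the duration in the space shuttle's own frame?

Dilated time Δt = 10.13 days
γ = 1/√(1 - 0.82²) = 1.7471
Δt₀ = Δt/γ = 10.13/1.7471 = 5.798 days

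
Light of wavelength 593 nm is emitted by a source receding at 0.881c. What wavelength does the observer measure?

β = 0.881
Wavelength Doppler factor = √(1.881/0.119) = √(15.81) = 3.976
λ_obs = 593 × 3.976 = 2358 nm (redshift)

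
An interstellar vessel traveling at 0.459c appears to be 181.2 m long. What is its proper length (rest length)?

Contracted length L = 181.2 m
γ = 1/√(1 - 0.459²) = 1.126
L₀ = γL = 1.126 × 181.2 = 204.0 m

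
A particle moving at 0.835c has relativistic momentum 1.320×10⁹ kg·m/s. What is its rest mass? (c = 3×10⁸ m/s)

γ = 1/√(1 - 0.835²) = 1.817
v = 0.835 × 3×10⁸ = 2.505×10⁸ m/s
m = p/(γv) = 1.320×10⁹/(1.817 × 2.505×10⁸) = 2.900 kg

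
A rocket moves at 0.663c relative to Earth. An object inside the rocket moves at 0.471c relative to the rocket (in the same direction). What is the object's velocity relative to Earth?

u = (u' + v)/(1 + u'v/c²)
Numerator: 0.471 + 0.663 = 1.134
Denominator: 1 + 0.312273 = 1.312273
u = 1.134/1.312273 = 0.8641c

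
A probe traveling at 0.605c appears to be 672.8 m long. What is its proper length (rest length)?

Contracted length L = 672.8 m
γ = 1/√(1 - 0.605²) = 1.256
L₀ = γL = 1.256 × 672.8 = 845.0 m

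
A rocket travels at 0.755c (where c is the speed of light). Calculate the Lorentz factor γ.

v/c = 0.755, so (v/c)² = 0.570025
1 - (v/c)² = 0.429975
γ = 1/√(0.429975) = 1.525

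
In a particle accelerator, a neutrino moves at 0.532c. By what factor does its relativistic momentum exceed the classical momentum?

p_rel = γmv, p_class = mv
Ratio = γ = 1/√(1 - 0.532²)
= 1/√(0.716976) = 1.181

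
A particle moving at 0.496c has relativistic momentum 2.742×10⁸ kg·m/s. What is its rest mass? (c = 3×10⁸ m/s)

γ = 1/√(1 - 0.496²) = 1.152
v = 0.496 × 3×10⁸ = 1.488×10⁸ m/s
m = p/(γv) = 2.742×10⁸/(1.152 × 1.488×10⁸) = 1.600 kg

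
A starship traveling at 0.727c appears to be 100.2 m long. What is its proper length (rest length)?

Contracted length L = 100.2 m
γ = 1/√(1 - 0.727²) = 1.456
L₀ = γL = 1.456 × 100.2 = 145.9 m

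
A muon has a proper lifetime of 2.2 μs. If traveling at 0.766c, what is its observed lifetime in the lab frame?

Proper lifetime τ₀ = 2.2 μs
γ = 1/√(1 - 0.766²) = 1.5556
τ = γτ₀ = 1.5556 × 2.2 μs = 3.422 μs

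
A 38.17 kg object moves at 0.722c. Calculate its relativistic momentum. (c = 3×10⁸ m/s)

γ = 1/√(1 - 0.722²) = 1.445
v = 0.722 × 3×10⁸ = 2.166×10⁸ m/s
p = γmv = 1.445 × 38.17 × 2.166×10⁸ = 1.195×10¹⁰ kg·m/s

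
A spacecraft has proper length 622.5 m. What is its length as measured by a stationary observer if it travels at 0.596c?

Proper length L₀ = 622.5 m
γ = 1/√(1 - 0.596²) = 1.24535
L = L₀/γ = 622.5/1.24535 = 499.9 m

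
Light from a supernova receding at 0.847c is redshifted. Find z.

β = 0.847
(1+β)/(1-β) = 1.847/0.153 = 12.07
√(12.07) = 3.474
z = 3.474 - 1 = 2.474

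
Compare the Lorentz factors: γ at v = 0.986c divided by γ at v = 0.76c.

γ₁ = 1/√(1 - 0.986²) = 5.9972
γ₂ = 1/√(1 - 0.76²) = 1.5386
γ₁/γ₂ = 5.9972/1.5386 = 3.898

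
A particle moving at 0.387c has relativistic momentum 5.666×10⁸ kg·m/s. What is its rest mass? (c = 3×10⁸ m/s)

γ = 1/√(1 - 0.387²) = 1.0845
v = 0.387 × 3×10⁸ = 1.161×10⁸ m/s
m = p/(γv) = 5.666×10⁸/(1.0845 × 1.161×10⁸) = 4.500 kg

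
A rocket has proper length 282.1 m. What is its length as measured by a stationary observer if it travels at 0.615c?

Proper length L₀ = 282.1 m
γ = 1/√(1 - 0.615²) = 1.2682
L = L₀/γ = 282.1/1.2682 = 222.4 m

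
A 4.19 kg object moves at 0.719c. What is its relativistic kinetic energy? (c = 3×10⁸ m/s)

γ = 1/√(1 - 0.719²) = 1.4388
γ - 1 = 0.4388
KE = (γ-1)mc² = 0.4388 × 4.19 × (3×10⁸)² = 1.655×10¹⁷ J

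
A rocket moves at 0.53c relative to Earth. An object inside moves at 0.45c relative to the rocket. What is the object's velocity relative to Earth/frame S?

u = (u' + v)/(1 + u'v/c²)
Numerator: 0.45 + 0.53 = 0.98
Denominator: 1 + 0.2385 = 1.2385
u = 0.98/1.2385 = 0.7913c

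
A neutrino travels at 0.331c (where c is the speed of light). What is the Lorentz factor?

v/c = 0.331, so (v/c)² = 0.109561
1 - (v/c)² = 0.890439
γ = 1/√(0.890439) = 1.060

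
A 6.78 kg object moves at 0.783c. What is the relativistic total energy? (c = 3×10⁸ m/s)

γ = 1/√(1 - 0.783²) = 1.6077
mc² = 6.78 × (3×10⁸)² = 6.102×10¹⁷ J
E = γmc² = 1.6077 × 6.102×10¹⁷ = 9.810×10¹⁷ J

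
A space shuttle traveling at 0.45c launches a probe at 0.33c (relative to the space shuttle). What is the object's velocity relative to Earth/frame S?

u = (u' + v)/(1 + u'v/c²)
Numerator: 0.33 + 0.45 = 0.78
Denominator: 1 + 0.1485 = 1.1485
u = 0.78/1.1485 = 0.6791c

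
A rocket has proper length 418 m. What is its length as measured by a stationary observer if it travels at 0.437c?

Proper length L₀ = 418 m
γ = 1/√(1 - 0.437²) = 1.1118
L = L₀/γ = 418/1.1118 = 376.0 m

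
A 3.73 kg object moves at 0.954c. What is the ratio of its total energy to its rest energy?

E = γmc², E₀ = mc²
E/E₀ = γ = 1/√(1 - 0.954²) = 3.335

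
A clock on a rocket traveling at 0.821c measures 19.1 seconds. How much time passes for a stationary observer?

Proper time Δt₀ = 19.1 seconds
γ = 1/√(1 - 0.821²) = 1.7515
Δt = γΔt₀ = 1.7515 × 19.1 = 33.45 seconds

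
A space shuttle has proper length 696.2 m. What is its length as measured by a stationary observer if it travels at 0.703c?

Proper length L₀ = 696.2 m
γ = 1/√(1 - 0.703²) = 1.4061
L = L₀/γ = 696.2/1.4061 = 495.1 m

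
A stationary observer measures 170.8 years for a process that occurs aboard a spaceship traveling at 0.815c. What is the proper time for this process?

Dilated time Δt = 170.8 years
γ = 1/√(1 - 0.815²) = 1.7257
Δt₀ = Δt/γ = 170.8/1.7257 = 98.97 years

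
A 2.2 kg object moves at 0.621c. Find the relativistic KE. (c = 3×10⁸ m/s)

γ = 1/√(1 - 0.621²) = 1.2758
γ - 1 = 0.2758
KE = (γ-1)mc² = 0.2758 × 2.2 × (3×10⁸)² = 5.461×10¹⁶ J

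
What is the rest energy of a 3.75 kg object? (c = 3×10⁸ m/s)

c² = (3×10⁸)² = 9.000×10¹⁶ m²/s²
E₀ = mc² = 3.75 × 9.000×10¹⁶ = 3.375×10¹⁷ J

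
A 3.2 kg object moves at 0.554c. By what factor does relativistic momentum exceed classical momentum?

p_rel = γmv, p_class = mv
Ratio = γ = 1/√(1 - 0.554²) = 1.201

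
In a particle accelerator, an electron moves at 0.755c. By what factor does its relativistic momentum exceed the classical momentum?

p_rel = γmv, p_class = mv
Ratio = γ = 1/√(1 - 0.755²)
= 1/√(0.429975) = 1.525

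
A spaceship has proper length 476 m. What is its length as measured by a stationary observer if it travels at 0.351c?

Proper length L₀ = 476 m
γ = 1/√(1 - 0.351²) = 1.068
L = L₀/γ = 476/1.068 = 445.7 m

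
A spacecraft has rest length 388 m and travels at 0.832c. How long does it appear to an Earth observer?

Proper length L₀ = 388 m
γ = 1/√(1 - 0.832²) = 1.8025
L = L₀/γ = 388/1.8025 = 215.3 m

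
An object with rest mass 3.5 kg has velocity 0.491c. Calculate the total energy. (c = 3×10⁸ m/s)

γ = 1/√(1 - 0.491²) = 1.148
mc² = 3.5 × (3×10⁸)² = 3.150×10¹⁷ J
E = γmc² = 1.148 × 3.150×10¹⁷ = 3.616×10¹⁷ J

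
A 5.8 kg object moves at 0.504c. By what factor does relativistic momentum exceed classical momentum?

p_rel = γmv, p_class = mv
Ratio = γ = 1/√(1 - 0.504²) = 1.158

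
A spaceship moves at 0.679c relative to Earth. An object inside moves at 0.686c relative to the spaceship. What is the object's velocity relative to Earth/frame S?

u = (u' + v)/(1 + u'v/c²)
Numerator: 0.686 + 0.679 = 1.365
Denominator: 1 + 0.465794 = 1.465794
u = 1.365/1.465794 = 0.9312c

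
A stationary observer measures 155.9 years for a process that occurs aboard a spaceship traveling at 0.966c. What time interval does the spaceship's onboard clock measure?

Dilated time Δt = 155.9 years
γ = 1/√(1 - 0.966²) = 3.868
Δt₀ = Δt/γ = 155.9/3.868 = 40.31 years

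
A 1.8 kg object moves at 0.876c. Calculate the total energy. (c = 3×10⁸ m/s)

γ = 1/√(1 - 0.876²) = 2.0734
mc² = 1.8 × (3×10⁸)² = 1.620×10¹⁷ J
E = γmc² = 2.0734 × 1.620×10¹⁷ = 3.359×10¹⁷ J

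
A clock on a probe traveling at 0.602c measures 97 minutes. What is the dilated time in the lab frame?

Proper time Δt₀ = 97 minutes
γ = 1/√(1 - 0.602²) = 1.2524
Δt = γΔt₀ = 1.2524 × 97 = 121.5 minutes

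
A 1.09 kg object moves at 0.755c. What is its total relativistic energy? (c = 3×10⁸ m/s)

γ = 1/√(1 - 0.755²) = 1.525
mc² = 1.09 × (3×10⁸)² = 9.810×10¹⁶ J
E = γmc² = 1.525 × 9.810×10¹⁶ = 1.496×10¹⁷ J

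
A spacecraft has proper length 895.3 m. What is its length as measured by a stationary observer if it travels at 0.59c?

Proper length L₀ = 895.3 m
γ = 1/√(1 - 0.59²) = 1.2385
L = L₀/γ = 895.3/1.2385 = 722.9 m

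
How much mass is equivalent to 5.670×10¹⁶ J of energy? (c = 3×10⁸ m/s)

From E = mc², we get m = E/c²
c² = (3×10⁸)² = 9×10¹⁶ m²/s²
m = 5.670×10¹⁶ / 9×10¹⁶ = 0.6300 kg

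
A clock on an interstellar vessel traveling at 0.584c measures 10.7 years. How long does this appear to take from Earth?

Proper time Δt₀ = 10.7 years
γ = 1/√(1 - 0.584²) = 1.232
Δt = γΔt₀ = 1.232 × 10.7 = 13.18 years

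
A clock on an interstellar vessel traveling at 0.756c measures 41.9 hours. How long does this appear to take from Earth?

Proper time Δt₀ = 41.9 hours
γ = 1/√(1 - 0.756²) = 1.5277
Δt = γΔt₀ = 1.5277 × 41.9 = 64.01 hours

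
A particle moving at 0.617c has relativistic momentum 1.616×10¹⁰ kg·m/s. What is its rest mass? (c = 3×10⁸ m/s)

γ = 1/√(1 - 0.617²) = 1.2707
v = 0.617 × 3×10⁸ = 1.851×10⁸ m/s
m = p/(γv) = 1.616×10¹⁰/(1.2707 × 1.851×10⁸) = 68.71 kg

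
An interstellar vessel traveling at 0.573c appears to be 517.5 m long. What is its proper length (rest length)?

Contracted length L = 517.5 m
γ = 1/√(1 - 0.573²) = 1.220
L₀ = γL = 1.220 × 517.5 = 631.4 m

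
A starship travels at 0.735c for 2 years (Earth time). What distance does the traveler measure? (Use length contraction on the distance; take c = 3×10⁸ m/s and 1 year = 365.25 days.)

Earth distance: d = v × t = 0.735c × 2 yr = 1.392×10¹⁶ m
γ = 1.475
d' = d/γ = 1.392×10¹⁶/1.475 = 9.437×10¹⁵ m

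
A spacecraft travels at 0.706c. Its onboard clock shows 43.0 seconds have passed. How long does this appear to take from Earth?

Proper time Δt₀ = 43.0 seconds
γ = 1/√(1 - 0.706²) = 1.412
Δt = γΔt₀ = 1.412 × 43.0 = 60.72 seconds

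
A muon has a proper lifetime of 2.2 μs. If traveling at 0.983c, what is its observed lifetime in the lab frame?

Proper lifetime τ₀ = 2.2 μs
γ = 1/√(1 - 0.983²) = 5.446
τ = γτ₀ = 5.446 × 2.2 μs = 11.98 μs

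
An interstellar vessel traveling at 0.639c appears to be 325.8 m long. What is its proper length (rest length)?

Contracted length L = 325.8 m
γ = 1/√(1 - 0.639²) = 1.30004
L₀ = γL = 1.30004 × 325.8 = 423.6 m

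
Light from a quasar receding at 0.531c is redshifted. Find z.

β = 0.531
(1+β)/(1-β) = 1.531/0.469 = 3.2644
√(3.2644) = 1.8068
z = 1.8068 - 1 = 0.8068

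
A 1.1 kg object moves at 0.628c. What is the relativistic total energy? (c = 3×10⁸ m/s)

γ = 1/√(1 - 0.628²) = 1.285
mc² = 1.1 × (3×10⁸)² = 9.900×10¹⁶ J
E = γmc² = 1.285 × 9.900×10¹⁶ = 1.272×10¹⁷ J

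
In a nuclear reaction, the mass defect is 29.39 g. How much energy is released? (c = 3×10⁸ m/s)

Convert mass defect: Δm = 29.39 g = 0.02939 kg
E = Δm·c² = 0.02939 × (3×10⁸)²
= 0.02939 × 9×10¹⁶ = 2.645×10¹⁵ J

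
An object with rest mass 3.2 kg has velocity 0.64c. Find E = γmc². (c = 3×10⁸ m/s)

γ = 1/√(1 - 0.64²) = 1.3014
mc² = 3.2 × (3×10⁸)² = 2.880×10¹⁷ J
E = γmc² = 1.3014 × 2.880×10¹⁷ = 3.748×10¹⁷ J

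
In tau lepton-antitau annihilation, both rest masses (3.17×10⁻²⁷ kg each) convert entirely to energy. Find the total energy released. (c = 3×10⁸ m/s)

Both particles have the same rest mass, so total mass = 2m
E = 2m·c² = 2 × 3.17×10⁻²⁷ × (3×10⁸)²
= 2 × 3.17×10⁻²⁷ × 9×10¹⁶
= 5.706×10⁻¹⁰ J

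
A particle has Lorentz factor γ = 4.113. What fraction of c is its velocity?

From γ = 1/√(1 - v²/c²):
1/γ² = 1/4.113² = 0.05911
v²/c² = 1 - 0.05911 = 0.9409
v/c = √(0.9409) = 0.9700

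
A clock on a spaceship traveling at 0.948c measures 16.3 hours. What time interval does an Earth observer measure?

Proper time Δt₀ = 16.3 hours
γ = 1/√(1 - 0.948²) = 3.142
Δt = γΔt₀ = 3.142 × 16.3 = 51.21 hours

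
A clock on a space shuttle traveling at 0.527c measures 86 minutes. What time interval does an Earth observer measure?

Proper time Δt₀ = 86 minutes
γ = 1/√(1 - 0.527²) = 1.177
Δt = γΔt₀ = 1.177 × 86 = 101.2 minutes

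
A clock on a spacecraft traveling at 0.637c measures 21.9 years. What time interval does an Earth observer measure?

Proper time Δt₀ = 21.9 years
γ = 1/√(1 - 0.637²) = 1.2972
Δt = γΔt₀ = 1.2972 × 21.9 = 28.41 years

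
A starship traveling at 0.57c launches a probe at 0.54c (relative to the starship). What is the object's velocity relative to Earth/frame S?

u = (u' + v)/(1 + u'v/c²)
Numerator: 0.54 + 0.57 = 1.11
Denominator: 1 + 0.3078 = 1.3078
u = 1.11/1.3078 = 0.8488c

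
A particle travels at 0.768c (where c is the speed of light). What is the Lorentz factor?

v/c = 0.768, so (v/c)² = 0.589824
1 - (v/c)² = 0.410176
γ = 1/√(0.410176) = 1.561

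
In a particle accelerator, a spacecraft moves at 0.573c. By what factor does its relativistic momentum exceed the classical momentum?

p_rel = γmv, p_class = mv
Ratio = γ = 1/√(1 - 0.573²)
= 1/√(0.671671) = 1.220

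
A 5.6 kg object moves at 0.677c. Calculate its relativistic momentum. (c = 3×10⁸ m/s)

γ = 1/√(1 - 0.677²) = 1.3587
v = 0.677 × 3×10⁸ = 2.031×10⁸ m/s
p = γmv = 1.3587 × 5.6 × 2.031×10⁸ = 1.545×10⁹ kg·m/s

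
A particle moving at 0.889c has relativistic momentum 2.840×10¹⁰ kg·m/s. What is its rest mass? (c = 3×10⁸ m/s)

γ = 1/√(1 - 0.889²) = 2.184
v = 0.889 × 3×10⁸ = 2.667×10⁸ m/s
m = p/(γv) = 2.840×10¹⁰/(2.184 × 2.667×10⁸) = 48.76 kg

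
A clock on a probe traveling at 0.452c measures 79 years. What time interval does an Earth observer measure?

Proper time Δt₀ = 79 years
γ = 1/√(1 - 0.452²) = 1.121
Δt = γΔt₀ = 1.121 × 79 = 88.56 years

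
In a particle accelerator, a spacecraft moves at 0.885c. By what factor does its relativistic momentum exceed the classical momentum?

p_rel = γmv, p_class = mv
Ratio = γ = 1/√(1 - 0.885²)
= 1/√(0.216775) = 2.148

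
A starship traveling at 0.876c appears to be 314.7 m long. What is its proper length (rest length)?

Contracted length L = 314.7 m
γ = 1/√(1 - 0.876²) = 2.0734
L₀ = γL = 2.0734 × 314.7 = 652.5 m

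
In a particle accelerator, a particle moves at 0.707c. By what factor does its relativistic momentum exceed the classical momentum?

p_rel = γmv, p_class = mv
Ratio = γ = 1/√(1 - 0.707²)
= 1/√(0.500151) = 1.414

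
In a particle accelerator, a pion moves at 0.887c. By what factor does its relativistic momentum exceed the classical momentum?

p_rel = γmv, p_class = mv
Ratio = γ = 1/√(1 - 0.887²)
= 1/√(0.213231) = 2.166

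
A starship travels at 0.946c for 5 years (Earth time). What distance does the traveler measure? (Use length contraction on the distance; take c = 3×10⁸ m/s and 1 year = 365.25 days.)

Earth distance: d = v × t = 0.946c × 5 yr = 4.478×10¹⁶ m
γ = 3.085
d' = d/γ = 4.478×10¹⁶/3.085 = 1.452×10¹⁶ m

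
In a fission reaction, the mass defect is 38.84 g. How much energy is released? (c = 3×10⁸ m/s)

Convert mass defect: Δm = 38.84 g = 0.03884 kg
E = Δm·c² = 0.03884 × (3×10⁸)²
= 0.03884 × 9×10¹⁶ = 3.496×10¹⁵ J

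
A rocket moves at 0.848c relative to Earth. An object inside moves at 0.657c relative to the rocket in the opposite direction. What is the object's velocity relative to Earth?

Object's velocity in rocket frame is u' = -0.657c
u = (u' + v)/(1 + u'v/c²) = (v - 0.657)/(1 - 0.657·v/c²)
Numerator: 0.848 - 0.657 = 0.191
Denominator: 1 - 0.557136 = 0.442864
u = 0.191/0.442864 = 0.4313c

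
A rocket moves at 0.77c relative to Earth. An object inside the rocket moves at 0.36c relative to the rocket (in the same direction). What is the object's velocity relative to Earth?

u = (u' + v)/(1 + u'v/c²)
Numerator: 0.36 + 0.77 = 1.13
Denominator: 1 + 0.2772 = 1.2772
u = 1.13/1.2772 = 0.8847c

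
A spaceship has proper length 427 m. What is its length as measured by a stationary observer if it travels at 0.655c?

Proper length L₀ = 427 m
γ = 1/√(1 - 0.655²) = 1.3234
L = L₀/γ = 427/1.3234 = 322.7 m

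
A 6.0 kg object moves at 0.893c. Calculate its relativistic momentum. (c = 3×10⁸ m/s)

γ = 1/√(1 - 0.893²) = 2.222
v = 0.893 × 3×10⁸ = 2.679×10⁸ m/s
p = γmv = 2.222 × 6.0 × 2.679×10⁸ = 3.572×10⁹ kg·m/s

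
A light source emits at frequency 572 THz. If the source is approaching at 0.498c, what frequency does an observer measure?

β = v/c = 0.498
(1+β)/(1-β) = 1.498/0.502 = 2.984
Doppler factor = √(2.984) = 1.7274
f_obs = 572 × 1.7274 = 988.1 THz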